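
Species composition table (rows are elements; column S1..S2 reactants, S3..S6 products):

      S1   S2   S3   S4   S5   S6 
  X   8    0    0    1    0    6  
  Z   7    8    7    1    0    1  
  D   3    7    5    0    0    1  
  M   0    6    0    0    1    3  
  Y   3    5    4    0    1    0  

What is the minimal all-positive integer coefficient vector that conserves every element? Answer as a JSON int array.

Coefficients: [3, 2, 4, 6, 3, 3]

X: 3·8+2·0 = 24 | 4·0+6·1+3·0+3·6 = 24
Z: 3·7+2·8 = 37 | 4·7+6·1+3·0+3·1 = 37
D: 3·3+2·7 = 23 | 4·5+6·0+3·0+3·1 = 23
M: 3·0+2·6 = 12 | 4·0+6·0+3·1+3·3 = 12
Y: 3·3+2·5 = 19 | 4·4+6·0+3·1+3·0 = 19
gcd(3,2,4,6,3,3) = 1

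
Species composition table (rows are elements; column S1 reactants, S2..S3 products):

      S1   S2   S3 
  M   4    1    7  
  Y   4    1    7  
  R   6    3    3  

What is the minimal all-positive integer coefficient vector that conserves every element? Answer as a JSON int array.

Coefficients: [3, 5, 1]

M: 3·4 = 12 | 5·1+1·7 = 12
Y: 3·4 = 12 | 5·1+1·7 = 12
R: 3·6 = 18 | 5·3+1·3 = 18
gcd(3,5,1) = 1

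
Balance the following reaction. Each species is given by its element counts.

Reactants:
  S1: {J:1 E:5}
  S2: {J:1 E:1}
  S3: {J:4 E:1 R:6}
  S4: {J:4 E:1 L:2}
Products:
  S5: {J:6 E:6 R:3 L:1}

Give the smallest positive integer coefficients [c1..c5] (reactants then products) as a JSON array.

J: 3·1+5·1+2·4+2·4 = 24 | 4·6 = 24
E: 3·5+5·1+2·1+2·1 = 24 | 4·6 = 24
R: 3·0+5·0+2·6+2·0 = 12 | 4·3 = 12
L: 3·0+5·0+2·0+2·2 = 4 | 4·1 = 4
gcd(3,5,2,2,4) = 1

Coefficients: [3, 5, 2, 2, 4]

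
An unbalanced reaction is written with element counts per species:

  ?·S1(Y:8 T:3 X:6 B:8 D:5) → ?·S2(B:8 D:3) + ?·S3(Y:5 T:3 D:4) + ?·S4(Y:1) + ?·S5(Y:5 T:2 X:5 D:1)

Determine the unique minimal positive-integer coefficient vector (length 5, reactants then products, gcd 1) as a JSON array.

Y: 5·8 = 40 | 5·0+1·5+5·1+6·5 = 40
T: 5·3 = 15 | 5·0+1·3+5·0+6·2 = 15
X: 5·6 = 30 | 5·0+1·0+5·0+6·5 = 30
B: 5·8 = 40 | 5·8+1·0+5·0+6·0 = 40
D: 5·5 = 25 | 5·3+1·4+5·0+6·1 = 25
gcd(5,5,1,5,6) = 1

Coefficients: [5, 5, 1, 5, 6]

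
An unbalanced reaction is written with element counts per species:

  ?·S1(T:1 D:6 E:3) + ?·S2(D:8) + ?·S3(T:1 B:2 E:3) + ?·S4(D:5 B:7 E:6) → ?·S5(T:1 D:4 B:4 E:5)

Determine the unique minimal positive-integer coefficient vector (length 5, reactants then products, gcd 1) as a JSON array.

T: 1·1+1·0+5·1+2·0 = 6 | 6·1 = 6
D: 1·6+1·8+5·0+2·5 = 24 | 6·4 = 24
B: 1·0+1·0+5·2+2·7 = 24 | 6·4 = 24
E: 1·3+1·0+5·3+2·6 = 30 | 6·5 = 30
gcd(1,1,5,2,6) = 1

Coefficients: [1, 1, 5, 2, 6]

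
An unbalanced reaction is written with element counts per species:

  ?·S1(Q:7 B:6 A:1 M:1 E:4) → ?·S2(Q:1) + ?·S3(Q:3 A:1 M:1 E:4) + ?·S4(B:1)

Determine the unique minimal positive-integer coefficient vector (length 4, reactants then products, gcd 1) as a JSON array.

Q: 1·7 = 7 | 4·1+1·3+6·0 = 7
B: 1·6 = 6 | 4·0+1·0+6·1 = 6
A: 1·1 = 1 | 4·0+1·1+6·0 = 1
M: 1·1 = 1 | 4·0+1·1+6·0 = 1
E: 1·4 = 4 | 4·0+1·4+6·0 = 4
gcd(1,4,1,6) = 1

Coefficients: [1, 4, 1, 6]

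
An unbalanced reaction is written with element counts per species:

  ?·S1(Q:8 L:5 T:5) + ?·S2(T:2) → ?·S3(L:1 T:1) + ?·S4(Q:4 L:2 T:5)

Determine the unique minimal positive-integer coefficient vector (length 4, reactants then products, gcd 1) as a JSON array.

Coefficients: [1, 3, 1, 2]

Q: 1·8+3·0 = 8 | 1·0+2·4 = 8
L: 1·5+3·0 = 5 | 1·1+2·2 = 5
T: 1·5+3·2 = 11 | 1·1+2·5 = 11
gcd(1,3,1,2) = 1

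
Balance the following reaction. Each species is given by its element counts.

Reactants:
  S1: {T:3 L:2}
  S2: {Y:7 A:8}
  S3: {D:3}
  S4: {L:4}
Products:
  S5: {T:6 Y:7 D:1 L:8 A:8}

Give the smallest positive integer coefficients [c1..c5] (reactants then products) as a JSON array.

T: 6·3+3·0+1·0+3·0 = 18 | 3·6 = 18
Y: 6·0+3·7+1·0+3·0 = 21 | 3·7 = 21
D: 6·0+3·0+1·3+3·0 = 3 | 3·1 = 3
L: 6·2+3·0+1·0+3·4 = 24 | 3·8 = 24
A: 6·0+3·8+1·0+3·0 = 24 | 3·8 = 24
gcd(6,3,1,3,3) = 1

Coefficients: [6, 3, 1, 3, 3]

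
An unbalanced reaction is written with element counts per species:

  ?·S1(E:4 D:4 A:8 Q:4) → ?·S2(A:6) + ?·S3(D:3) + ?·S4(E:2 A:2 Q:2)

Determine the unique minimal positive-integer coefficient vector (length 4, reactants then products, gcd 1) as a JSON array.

Coefficients: [3, 2, 4, 6]

E: 3·4 = 12 | 2·0+4·0+6·2 = 12
D: 3·4 = 12 | 2·0+4·3+6·0 = 12
A: 3·8 = 24 | 2·6+4·0+6·2 = 24
Q: 3·4 = 12 | 2·0+4·0+6·2 = 12
gcd(3,2,4,6) = 1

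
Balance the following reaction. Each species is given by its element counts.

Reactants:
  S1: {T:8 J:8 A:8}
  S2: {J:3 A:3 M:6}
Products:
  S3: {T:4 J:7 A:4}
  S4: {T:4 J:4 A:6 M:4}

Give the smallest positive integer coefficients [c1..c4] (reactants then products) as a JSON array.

Coefficients: [5, 4, 4, 6]

T: 5·8+4·0 = 40 | 4·4+6·4 = 40
J: 5·8+4·3 = 52 | 4·7+6·4 = 52
A: 5·8+4·3 = 52 | 4·4+6·6 = 52
M: 5·0+4·6 = 24 | 4·0+6·4 = 24
gcd(5,4,4,6) = 1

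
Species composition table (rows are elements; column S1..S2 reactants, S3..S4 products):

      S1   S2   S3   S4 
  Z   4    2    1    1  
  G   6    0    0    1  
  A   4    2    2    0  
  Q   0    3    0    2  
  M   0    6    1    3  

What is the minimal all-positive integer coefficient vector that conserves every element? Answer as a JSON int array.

Coefficients: [1, 4, 6, 6]

Z: 1·4+4·2 = 12 | 6·1+6·1 = 12
G: 1·6+4·0 = 6 | 6·0+6·1 = 6
A: 1·4+4·2 = 12 | 6·2+6·0 = 12
Q: 1·0+4·3 = 12 | 6·0+6·2 = 12
M: 1·0+4·6 = 24 | 6·1+6·3 = 24
gcd(1,4,6,6) = 1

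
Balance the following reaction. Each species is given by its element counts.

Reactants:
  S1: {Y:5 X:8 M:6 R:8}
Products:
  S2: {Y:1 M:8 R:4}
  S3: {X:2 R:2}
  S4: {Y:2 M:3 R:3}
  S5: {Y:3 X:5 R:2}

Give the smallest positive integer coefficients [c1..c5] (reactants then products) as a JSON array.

Coefficients: [5, 3, 5, 2, 6]

Y: 5·5 = 25 | 3·1+5·0+2·2+6·3 = 25
X: 5·8 = 40 | 3·0+5·2+2·0+6·5 = 40
M: 5·6 = 30 | 3·8+5·0+2·3+6·0 = 30
R: 5·8 = 40 | 3·4+5·2+2·3+6·2 = 40
gcd(5,3,5,2,6) = 1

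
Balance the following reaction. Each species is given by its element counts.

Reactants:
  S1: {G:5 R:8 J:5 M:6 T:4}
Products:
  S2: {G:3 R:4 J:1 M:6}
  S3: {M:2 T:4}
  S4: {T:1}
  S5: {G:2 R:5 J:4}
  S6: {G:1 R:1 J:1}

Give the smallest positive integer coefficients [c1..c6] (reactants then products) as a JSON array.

Coefficients: [4, 3, 3, 4, 3, 5]

G: 4·5 = 20 | 3·3+3·0+4·0+3·2+5·1 = 20
R: 4·8 = 32 | 3·4+3·0+4·0+3·5+5·1 = 32
J: 4·5 = 20 | 3·1+3·0+4·0+3·4+5·1 = 20
M: 4·6 = 24 | 3·6+3·2+4·0+3·0+5·0 = 24
T: 4·4 = 16 | 3·0+3·4+4·1+3·0+5·0 = 16
gcd(4,3,3,4,3,5) = 1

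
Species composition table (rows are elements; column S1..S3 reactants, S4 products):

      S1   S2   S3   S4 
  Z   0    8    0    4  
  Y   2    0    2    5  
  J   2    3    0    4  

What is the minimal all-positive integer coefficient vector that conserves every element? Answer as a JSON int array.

Coefficients: [5, 2, 5, 4]

Z: 5·0+2·8+5·0 = 16 | 4·4 = 16
Y: 5·2+2·0+5·2 = 20 | 4·5 = 20
J: 5·2+2·3+5·0 = 16 | 4·4 = 16
gcd(5,2,5,4) = 1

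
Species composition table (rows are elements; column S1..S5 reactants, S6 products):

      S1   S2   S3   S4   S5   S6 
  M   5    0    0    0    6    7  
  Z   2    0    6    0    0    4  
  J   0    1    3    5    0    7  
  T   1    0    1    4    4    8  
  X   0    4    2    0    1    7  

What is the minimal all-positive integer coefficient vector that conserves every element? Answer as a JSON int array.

Coefficients: [1, 6, 3, 4, 5, 5]

M: 1·5+6·0+3·0+4·0+5·6 = 35 | 5·7 = 35
Z: 1·2+6·0+3·6+4·0+5·0 = 20 | 5·4 = 20
J: 1·0+6·1+3·3+4·5+5·0 = 35 | 5·7 = 35
T: 1·1+6·0+3·1+4·4+5·4 = 40 | 5·8 = 40
X: 1·0+6·4+3·2+4·0+5·1 = 35 | 5·7 = 35
gcd(1,6,3,4,5,5) = 1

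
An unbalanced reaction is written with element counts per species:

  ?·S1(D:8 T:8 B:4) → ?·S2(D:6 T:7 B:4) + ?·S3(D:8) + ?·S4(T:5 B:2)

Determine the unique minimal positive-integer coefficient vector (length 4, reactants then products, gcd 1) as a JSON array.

Coefficients: [6, 4, 3, 4]

D: 6·8 = 48 | 4·6+3·8+4·0 = 48
T: 6·8 = 48 | 4·7+3·0+4·5 = 48
B: 6·4 = 24 | 4·4+3·0+4·2 = 24
gcd(6,4,3,4) = 1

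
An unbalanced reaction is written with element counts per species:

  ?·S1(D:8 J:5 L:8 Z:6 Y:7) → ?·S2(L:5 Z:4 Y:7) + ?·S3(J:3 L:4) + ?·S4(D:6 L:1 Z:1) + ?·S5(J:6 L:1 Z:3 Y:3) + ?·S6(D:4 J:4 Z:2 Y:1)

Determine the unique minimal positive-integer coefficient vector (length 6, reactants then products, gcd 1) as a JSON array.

Coefficients: [5, 4, 3, 6, 2, 1]

D: 5·8 = 40 | 4·0+3·0+6·6+2·0+1·4 = 40
J: 5·5 = 25 | 4·0+3·3+6·0+2·6+1·4 = 25
L: 5·8 = 40 | 4·5+3·4+6·1+2·1+1·0 = 40
Z: 5·6 = 30 | 4·4+3·0+6·1+2·3+1·2 = 30
Y: 5·7 = 35 | 4·7+3·0+6·0+2·3+1·1 = 35
gcd(5,4,3,6,2,1) = 1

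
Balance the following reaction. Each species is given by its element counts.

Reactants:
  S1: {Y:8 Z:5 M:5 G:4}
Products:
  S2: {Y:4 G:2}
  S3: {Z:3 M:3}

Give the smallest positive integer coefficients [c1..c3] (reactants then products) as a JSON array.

Y: 3·8 = 24 | 6·4+5·0 = 24
Z: 3·5 = 15 | 6·0+5·3 = 15
M: 3·5 = 15 | 6·0+5·3 = 15
G: 3·4 = 12 | 6·2+5·0 = 12
gcd(3,6,5) = 1

Coefficients: [3, 6, 5]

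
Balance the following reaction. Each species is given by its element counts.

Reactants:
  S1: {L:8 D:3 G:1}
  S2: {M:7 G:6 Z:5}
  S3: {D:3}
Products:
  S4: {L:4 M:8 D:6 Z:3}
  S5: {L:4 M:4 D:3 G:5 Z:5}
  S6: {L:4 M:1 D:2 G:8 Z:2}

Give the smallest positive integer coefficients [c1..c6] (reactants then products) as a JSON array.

L: 4·8+5·0+6·0 = 32 | 3·4+2·4+3·4 = 32
M: 4·0+5·7+6·0 = 35 | 3·8+2·4+3·1 = 35
D: 4·3+5·0+6·3 = 30 | 3·6+2·3+3·2 = 30
G: 4·1+5·6+6·0 = 34 | 3·0+2·5+3·8 = 34
Z: 4·0+5·5+6·0 = 25 | 3·3+2·5+3·2 = 25
gcd(4,5,6,3,2,3) = 1

Coefficients: [4, 5, 6, 3, 2, 3]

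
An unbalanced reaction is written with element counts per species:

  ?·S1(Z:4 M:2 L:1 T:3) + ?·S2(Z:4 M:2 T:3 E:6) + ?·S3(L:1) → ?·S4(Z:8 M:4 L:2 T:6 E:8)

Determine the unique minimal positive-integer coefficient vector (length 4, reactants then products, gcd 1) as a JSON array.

Coefficients: [2, 4, 4, 3]

Z: 2·4+4·4+4·0 = 24 | 3·8 = 24
M: 2·2+4·2+4·0 = 12 | 3·4 = 12
L: 2·1+4·0+4·1 = 6 | 3·2 = 6
T: 2·3+4·3+4·0 = 18 | 3·6 = 18
E: 2·0+4·6+4·0 = 24 | 3·8 = 24
gcd(2,4,4,3) = 1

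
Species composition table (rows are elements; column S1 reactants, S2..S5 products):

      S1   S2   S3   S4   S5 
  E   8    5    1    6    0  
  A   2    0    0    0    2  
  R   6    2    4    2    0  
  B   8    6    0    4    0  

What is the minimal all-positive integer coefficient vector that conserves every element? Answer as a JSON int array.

E: 5·8 = 40 | 6·5+4·1+1·6+5·0 = 40
A: 5·2 = 10 | 6·0+4·0+1·0+5·2 = 10
R: 5·6 = 30 | 6·2+4·4+1·2+5·0 = 30
B: 5·8 = 40 | 6·6+4·0+1·4+5·0 = 40
gcd(5,6,4,1,5) = 1

Coefficients: [5, 6, 4, 1, 5]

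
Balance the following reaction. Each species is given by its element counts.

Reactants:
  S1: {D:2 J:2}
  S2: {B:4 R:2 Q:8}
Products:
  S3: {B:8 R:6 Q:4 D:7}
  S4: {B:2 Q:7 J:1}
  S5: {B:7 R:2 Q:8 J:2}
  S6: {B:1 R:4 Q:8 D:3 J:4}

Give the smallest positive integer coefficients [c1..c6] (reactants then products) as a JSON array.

B: 5·0+6·4 = 24 | 1·8+4·2+1·7+1·1 = 24
R: 5·0+6·2 = 12 | 1·6+4·0+1·2+1·4 = 12
Q: 5·0+6·8 = 48 | 1·4+4·7+1·8+1·8 = 48
D: 5·2+6·0 = 10 | 1·7+4·0+1·0+1·3 = 10
J: 5·2+6·0 = 10 | 1·0+4·1+1·2+1·4 = 10
gcd(5,6,1,4,1,1) = 1

Coefficients: [5, 6, 1, 4, 1, 1]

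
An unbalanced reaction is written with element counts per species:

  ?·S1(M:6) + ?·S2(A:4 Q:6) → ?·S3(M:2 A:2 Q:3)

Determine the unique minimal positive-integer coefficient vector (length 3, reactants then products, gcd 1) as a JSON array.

Coefficients: [2, 3, 6]

M: 2·6+3·0 = 12 | 6·2 = 12
A: 2·0+3·4 = 12 | 6·2 = 12
Q: 2·0+3·6 = 18 | 6·3 = 18
gcd(2,3,6) = 1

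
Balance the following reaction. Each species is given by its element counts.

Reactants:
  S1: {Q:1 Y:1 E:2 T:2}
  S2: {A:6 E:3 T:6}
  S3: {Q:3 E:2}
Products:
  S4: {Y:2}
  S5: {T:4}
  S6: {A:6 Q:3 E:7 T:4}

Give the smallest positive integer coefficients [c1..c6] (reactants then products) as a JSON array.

A: 6·0+4·6+2·0 = 24 | 3·0+5·0+4·6 = 24
Q: 6·1+4·0+2·3 = 12 | 3·0+5·0+4·3 = 12
Y: 6·1+4·0+2·0 = 6 | 3·2+5·0+4·0 = 6
E: 6·2+4·3+2·2 = 28 | 3·0+5·0+4·7 = 28
T: 6·2+4·6+2·0 = 36 | 3·0+5·4+4·4 = 36
gcd(6,4,2,3,5,4) = 1

Coefficients: [6, 4, 2, 3, 5, 4]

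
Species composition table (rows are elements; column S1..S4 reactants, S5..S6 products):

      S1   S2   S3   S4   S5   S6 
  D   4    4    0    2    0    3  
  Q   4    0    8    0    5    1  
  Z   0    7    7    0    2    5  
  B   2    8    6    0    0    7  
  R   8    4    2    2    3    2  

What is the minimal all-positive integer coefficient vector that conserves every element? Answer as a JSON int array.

Coefficients: [1, 2, 4, 3, 6, 6]

D: 1·4+2·4+4·0+3·2 = 18 | 6·0+6·3 = 18
Q: 1·4+2·0+4·8+3·0 = 36 | 6·5+6·1 = 36
Z: 1·0+2·7+4·7+3·0 = 42 | 6·2+6·5 = 42
B: 1·2+2·8+4·6+3·0 = 42 | 6·0+6·7 = 42
R: 1·8+2·4+4·2+3·2 = 30 | 6·3+6·2 = 30
gcd(1,2,4,3,6,6) = 1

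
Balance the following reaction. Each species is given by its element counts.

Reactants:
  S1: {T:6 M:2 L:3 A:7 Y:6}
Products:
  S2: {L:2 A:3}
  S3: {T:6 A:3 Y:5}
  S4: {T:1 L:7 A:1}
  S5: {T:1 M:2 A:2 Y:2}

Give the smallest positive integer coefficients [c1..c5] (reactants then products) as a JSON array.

Coefficients: [5, 4, 4, 1, 5]

T: 5·6 = 30 | 4·0+4·6+1·1+5·1 = 30
M: 5·2 = 10 | 4·0+4·0+1·0+5·2 = 10
L: 5·3 = 15 | 4·2+4·0+1·7+5·0 = 15
A: 5·7 = 35 | 4·3+4·3+1·1+5·2 = 35
Y: 5·6 = 30 | 4·0+4·5+1·0+5·2 = 30
gcd(5,4,4,1,5) = 1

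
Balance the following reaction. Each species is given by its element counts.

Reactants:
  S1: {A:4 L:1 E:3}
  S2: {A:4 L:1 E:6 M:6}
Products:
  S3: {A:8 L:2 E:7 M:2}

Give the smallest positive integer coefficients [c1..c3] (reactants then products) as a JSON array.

Coefficients: [5, 1, 3]

A: 5·4+1·4 = 24 | 3·8 = 24
L: 5·1+1·1 = 6 | 3·2 = 6
E: 5·3+1·6 = 21 | 3·7 = 21
M: 5·0+1·6 = 6 | 3·2 = 6
gcd(5,1,3) = 1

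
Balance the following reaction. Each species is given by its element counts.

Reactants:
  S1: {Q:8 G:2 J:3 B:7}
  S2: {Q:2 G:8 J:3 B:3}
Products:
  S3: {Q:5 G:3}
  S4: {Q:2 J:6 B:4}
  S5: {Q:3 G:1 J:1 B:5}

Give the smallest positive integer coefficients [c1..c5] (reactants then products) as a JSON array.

Q: 5·8+1·2 = 42 | 4·5+2·2+6·3 = 42
G: 5·2+1·8 = 18 | 4·3+2·0+6·1 = 18
J: 5·3+1·3 = 18 | 4·0+2·6+6·1 = 18
B: 5·7+1·3 = 38 | 4·0+2·4+6·5 = 38
gcd(5,1,4,2,6) = 1

Coefficients: [5, 1, 4, 2, 6]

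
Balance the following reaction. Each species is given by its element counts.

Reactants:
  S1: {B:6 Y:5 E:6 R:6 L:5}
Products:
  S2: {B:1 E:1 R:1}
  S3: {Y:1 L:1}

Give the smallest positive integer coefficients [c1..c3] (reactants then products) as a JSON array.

Coefficients: [1, 6, 5]

B: 1·6 = 6 | 6·1+5·0 = 6
Y: 1·5 = 5 | 6·0+5·1 = 5
E: 1·6 = 6 | 6·1+5·0 = 6
R: 1·6 = 6 | 6·1+5·0 = 6
L: 1·5 = 5 | 6·0+5·1 = 5
gcd(1,6,5) = 1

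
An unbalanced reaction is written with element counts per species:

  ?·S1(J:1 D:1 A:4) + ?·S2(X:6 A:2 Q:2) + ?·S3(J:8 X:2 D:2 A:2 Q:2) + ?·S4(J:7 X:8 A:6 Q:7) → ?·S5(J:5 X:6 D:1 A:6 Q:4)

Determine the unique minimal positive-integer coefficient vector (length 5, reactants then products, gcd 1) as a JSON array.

J: 3·1+2·0+1·8+2·7 = 25 | 5·5 = 25
X: 3·0+2·6+1·2+2·8 = 30 | 5·6 = 30
D: 3·1+2·0+1·2+2·0 = 5 | 5·1 = 5
A: 3·4+2·2+1·2+2·6 = 30 | 5·6 = 30
Q: 3·0+2·2+1·2+2·7 = 20 | 5·4 = 20
gcd(3,2,1,2,5) = 1

Coefficients: [3, 2, 1, 2, 5]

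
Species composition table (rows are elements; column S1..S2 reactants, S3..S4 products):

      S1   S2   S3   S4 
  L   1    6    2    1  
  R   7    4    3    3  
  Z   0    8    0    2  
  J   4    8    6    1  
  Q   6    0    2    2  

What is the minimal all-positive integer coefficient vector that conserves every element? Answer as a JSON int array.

L: 2·1+1·6 = 8 | 2·2+4·1 = 8
R: 2·7+1·4 = 18 | 2·3+4·3 = 18
Z: 2·0+1·8 = 8 | 2·0+4·2 = 8
J: 2·4+1·8 = 16 | 2·6+4·1 = 16
Q: 2·6+1·0 = 12 | 2·2+4·2 = 12
gcd(2,1,2,4) = 1

Coefficients: [2, 1, 2, 4]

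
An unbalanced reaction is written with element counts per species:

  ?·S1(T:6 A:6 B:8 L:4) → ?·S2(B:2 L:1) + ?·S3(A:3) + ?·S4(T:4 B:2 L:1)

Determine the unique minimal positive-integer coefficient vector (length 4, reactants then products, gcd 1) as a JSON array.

Coefficients: [2, 5, 4, 3]

T: 2·6 = 12 | 5·0+4·0+3·4 = 12
A: 2·6 = 12 | 5·0+4·3+3·0 = 12
B: 2·8 = 16 | 5·2+4·0+3·2 = 16
L: 2·4 = 8 | 5·1+4·0+3·1 = 8
gcd(2,5,4,3) = 1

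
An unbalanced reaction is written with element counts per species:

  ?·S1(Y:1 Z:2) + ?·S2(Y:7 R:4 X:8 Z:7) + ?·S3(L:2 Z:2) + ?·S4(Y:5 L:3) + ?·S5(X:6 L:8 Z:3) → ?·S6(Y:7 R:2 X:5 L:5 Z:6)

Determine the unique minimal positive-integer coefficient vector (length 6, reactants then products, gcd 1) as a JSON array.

Y: 1·1+3·7+5·0+4·5+1·0 = 42 | 6·7 = 42
R: 1·0+3·4+5·0+4·0+1·0 = 12 | 6·2 = 12
X: 1·0+3·8+5·0+4·0+1·6 = 30 | 6·5 = 30
L: 1·0+3·0+5·2+4·3+1·8 = 30 | 6·5 = 30
Z: 1·2+3·7+5·2+4·0+1·3 = 36 | 6·6 = 36
gcd(1,3,5,4,1,6) = 1

Coefficients: [1, 3, 5, 4, 1, 6]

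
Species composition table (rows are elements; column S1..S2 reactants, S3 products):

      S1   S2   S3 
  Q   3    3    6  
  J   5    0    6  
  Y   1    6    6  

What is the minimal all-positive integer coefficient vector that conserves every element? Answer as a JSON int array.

Coefficients: [6, 4, 5]

Q: 6·3+4·3 = 30 | 5·6 = 30
J: 6·5+4·0 = 30 | 5·6 = 30
Y: 6·1+4·6 = 30 | 5·6 = 30
gcd(6,4,5) = 1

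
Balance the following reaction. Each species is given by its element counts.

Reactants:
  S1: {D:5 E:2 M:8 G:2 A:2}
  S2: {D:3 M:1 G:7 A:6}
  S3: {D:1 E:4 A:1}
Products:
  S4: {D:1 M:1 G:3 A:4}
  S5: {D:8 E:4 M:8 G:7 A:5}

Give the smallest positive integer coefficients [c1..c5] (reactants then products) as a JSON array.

Coefficients: [4, 5, 2, 5, 4]

D: 4·5+5·3+2·1 = 37 | 5·1+4·8 = 37
E: 4·2+5·0+2·4 = 16 | 5·0+4·4 = 16
M: 4·8+5·1+2·0 = 37 | 5·1+4·8 = 37
G: 4·2+5·7+2·0 = 43 | 5·3+4·7 = 43
A: 4·2+5·6+2·1 = 40 | 5·4+4·5 = 40
gcd(4,5,2,5,4) = 1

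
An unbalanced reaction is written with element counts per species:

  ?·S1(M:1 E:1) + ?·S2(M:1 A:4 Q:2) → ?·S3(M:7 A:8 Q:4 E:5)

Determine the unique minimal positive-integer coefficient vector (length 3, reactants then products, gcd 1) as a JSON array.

Coefficients: [5, 2, 1]

M: 5·1+2·1 = 7 | 1·7 = 7
A: 5·0+2·4 = 8 | 1·8 = 8
Q: 5·0+2·2 = 4 | 1·4 = 4
E: 5·1+2·0 = 5 | 1·5 = 5
gcd(5,2,1) = 1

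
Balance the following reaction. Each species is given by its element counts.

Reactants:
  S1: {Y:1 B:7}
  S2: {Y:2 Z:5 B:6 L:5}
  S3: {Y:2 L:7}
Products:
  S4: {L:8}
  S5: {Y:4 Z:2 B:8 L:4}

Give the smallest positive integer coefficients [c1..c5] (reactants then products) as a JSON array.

Y: 4·1+2·2+6·2 = 20 | 4·0+5·4 = 20
Z: 4·0+2·5+6·0 = 10 | 4·0+5·2 = 10
B: 4·7+2·6+6·0 = 40 | 4·0+5·8 = 40
L: 4·0+2·5+6·7 = 52 | 4·8+5·4 = 52
gcd(4,2,6,4,5) = 1

Coefficients: [4, 2, 6, 4, 5]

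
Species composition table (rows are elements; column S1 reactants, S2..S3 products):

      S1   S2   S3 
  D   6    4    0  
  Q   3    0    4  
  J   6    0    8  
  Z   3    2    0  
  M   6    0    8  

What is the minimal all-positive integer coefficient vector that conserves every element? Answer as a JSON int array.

Coefficients: [4, 6, 3]

D: 4·6 = 24 | 6·4+3·0 = 24
Q: 4·3 = 12 | 6·0+3·4 = 12
J: 4·6 = 24 | 6·0+3·8 = 24
Z: 4·3 = 12 | 6·2+3·0 = 12
M: 4·6 = 24 | 6·0+3·8 = 24
gcd(4,6,3) = 1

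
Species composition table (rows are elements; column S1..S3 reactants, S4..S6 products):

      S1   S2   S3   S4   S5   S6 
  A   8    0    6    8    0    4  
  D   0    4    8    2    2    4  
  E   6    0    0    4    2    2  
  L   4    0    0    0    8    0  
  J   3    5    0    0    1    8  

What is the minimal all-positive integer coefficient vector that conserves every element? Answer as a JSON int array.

A: 6·8+5·0+2·6 = 60 | 5·8+3·0+5·4 = 60
D: 6·0+5·4+2·8 = 36 | 5·2+3·2+5·4 = 36
E: 6·6+5·0+2·0 = 36 | 5·4+3·2+5·2 = 36
L: 6·4+5·0+2·0 = 24 | 5·0+3·8+5·0 = 24
J: 6·3+5·5+2·0 = 43 | 5·0+3·1+5·8 = 43
gcd(6,5,2,5,3,5) = 1

Coefficients: [6, 5, 2, 5, 3, 5]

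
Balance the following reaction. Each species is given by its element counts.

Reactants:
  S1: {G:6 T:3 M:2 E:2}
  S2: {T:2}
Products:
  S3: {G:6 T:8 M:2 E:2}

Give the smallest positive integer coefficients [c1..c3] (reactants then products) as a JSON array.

Coefficients: [2, 5, 2]

G: 2·6+5·0 = 12 | 2·6 = 12
T: 2·3+5·2 = 16 | 2·8 = 16
M: 2·2+5·0 = 4 | 2·2 = 4
E: 2·2+5·0 = 4 | 2·2 = 4
gcd(2,5,2) = 1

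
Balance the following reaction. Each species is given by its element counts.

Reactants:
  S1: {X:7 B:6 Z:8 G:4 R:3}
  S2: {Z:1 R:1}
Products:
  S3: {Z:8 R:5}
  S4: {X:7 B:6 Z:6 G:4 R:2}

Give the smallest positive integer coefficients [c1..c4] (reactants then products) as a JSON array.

Coefficients: [3, 2, 1, 3]

X: 3·7+2·0 = 21 | 1·0+3·7 = 21
B: 3·6+2·0 = 18 | 1·0+3·6 = 18
Z: 3·8+2·1 = 26 | 1·8+3·6 = 26
G: 3·4+2·0 = 12 | 1·0+3·4 = 12
R: 3·3+2·1 = 11 | 1·5+3·2 = 11
gcd(3,2,1,3) = 1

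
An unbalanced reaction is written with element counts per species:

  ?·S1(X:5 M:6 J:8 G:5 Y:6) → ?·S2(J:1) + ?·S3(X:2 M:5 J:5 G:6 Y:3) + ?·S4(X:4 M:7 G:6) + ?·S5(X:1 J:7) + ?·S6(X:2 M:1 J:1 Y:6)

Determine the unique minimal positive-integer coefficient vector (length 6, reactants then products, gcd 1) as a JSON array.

X: 6·5 = 30 | 5·0+2·2+3·4+4·1+5·2 = 30
M: 6·6 = 36 | 5·0+2·5+3·7+4·0+5·1 = 36
J: 6·8 = 48 | 5·1+2·5+3·0+4·7+5·1 = 48
G: 6·5 = 30 | 5·0+2·6+3·6+4·0+5·0 = 30
Y: 6·6 = 36 | 5·0+2·3+3·0+4·0+5·6 = 36
gcd(6,5,2,3,4,5) = 1

Coefficients: [6, 5, 2, 3, 4, 5]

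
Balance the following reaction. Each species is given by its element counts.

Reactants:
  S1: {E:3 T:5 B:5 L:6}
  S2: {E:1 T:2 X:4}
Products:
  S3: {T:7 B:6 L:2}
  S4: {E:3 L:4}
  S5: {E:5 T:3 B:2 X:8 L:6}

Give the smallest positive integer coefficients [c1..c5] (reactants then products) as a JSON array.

Coefficients: [4, 2, 3, 3, 1]

E: 4·3+2·1 = 14 | 3·0+3·3+1·5 = 14
T: 4·5+2·2 = 24 | 3·7+3·0+1·3 = 24
B: 4·5+2·0 = 20 | 3·6+3·0+1·2 = 20
X: 4·0+2·4 = 8 | 3·0+3·0+1·8 = 8
L: 4·6+2·0 = 24 | 3·2+3·4+1·6 = 24
gcd(4,2,3,3,1) = 1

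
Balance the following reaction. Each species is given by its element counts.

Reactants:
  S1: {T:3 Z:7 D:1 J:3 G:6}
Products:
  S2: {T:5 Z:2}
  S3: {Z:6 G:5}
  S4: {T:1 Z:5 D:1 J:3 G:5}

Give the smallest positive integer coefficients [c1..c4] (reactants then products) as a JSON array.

Coefficients: [5, 2, 1, 5]

T: 5·3 = 15 | 2·5+1·0+5·1 = 15
Z: 5·7 = 35 | 2·2+1·6+5·5 = 35
D: 5·1 = 5 | 2·0+1·0+5·1 = 5
J: 5·3 = 15 | 2·0+1·0+5·3 = 15
G: 5·6 = 30 | 2·0+1·5+5·5 = 30
gcd(5,2,1,5) = 1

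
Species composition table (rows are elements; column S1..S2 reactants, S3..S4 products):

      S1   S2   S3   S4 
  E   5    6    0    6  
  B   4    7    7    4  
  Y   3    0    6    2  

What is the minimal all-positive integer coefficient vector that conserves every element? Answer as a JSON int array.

Coefficients: [6, 1, 1, 6]

E: 6·5+1·6 = 36 | 1·0+6·6 = 36
B: 6·4+1·7 = 31 | 1·7+6·4 = 31
Y: 6·3+1·0 = 18 | 1·6+6·2 = 18
gcd(6,1,1,6) = 1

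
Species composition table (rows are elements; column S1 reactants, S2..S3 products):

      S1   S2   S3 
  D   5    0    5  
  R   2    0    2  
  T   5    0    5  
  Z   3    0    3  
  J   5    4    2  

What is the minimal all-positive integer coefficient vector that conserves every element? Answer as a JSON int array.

D: 4·5 = 20 | 3·0+4·5 = 20
R: 4·2 = 8 | 3·0+4·2 = 8
T: 4·5 = 20 | 3·0+4·5 = 20
Z: 4·3 = 12 | 3·0+4·3 = 12
J: 4·5 = 20 | 3·4+4·2 = 20
gcd(4,3,4) = 1

Coefficients: [4, 3, 4]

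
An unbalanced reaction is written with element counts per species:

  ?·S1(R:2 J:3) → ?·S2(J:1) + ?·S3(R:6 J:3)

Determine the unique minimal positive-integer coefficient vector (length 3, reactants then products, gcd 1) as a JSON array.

Coefficients: [3, 6, 1]

R: 3·2 = 6 | 6·0+1·6 = 6
J: 3·3 = 9 | 6·1+1·3 = 9
gcd(3,6,1) = 1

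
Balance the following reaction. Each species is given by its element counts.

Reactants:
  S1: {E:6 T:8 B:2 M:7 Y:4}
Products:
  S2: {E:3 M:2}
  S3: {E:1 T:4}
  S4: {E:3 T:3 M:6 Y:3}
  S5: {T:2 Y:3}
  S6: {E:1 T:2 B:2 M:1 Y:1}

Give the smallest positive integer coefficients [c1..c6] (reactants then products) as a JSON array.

E: 5·6 = 30 | 3·3+4·1+4·3+1·0+5·1 = 30
T: 5·8 = 40 | 3·0+4·4+4·3+1·2+5·2 = 40
B: 5·2 = 10 | 3·0+4·0+4·0+1·0+5·2 = 10
M: 5·7 = 35 | 3·2+4·0+4·6+1·0+5·1 = 35
Y: 5·4 = 20 | 3·0+4·0+4·3+1·3+5·1 = 20
gcd(5,3,4,4,1,5) = 1

Coefficients: [5, 3, 4, 4, 1, 5]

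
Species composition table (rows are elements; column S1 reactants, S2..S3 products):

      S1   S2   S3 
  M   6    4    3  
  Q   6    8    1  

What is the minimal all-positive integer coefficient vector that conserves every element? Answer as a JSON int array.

M: 5·6 = 30 | 3·4+6·3 = 30
Q: 5·6 = 30 | 3·8+6·1 = 30
gcd(5,3,6) = 1

Coefficients: [5, 3, 6]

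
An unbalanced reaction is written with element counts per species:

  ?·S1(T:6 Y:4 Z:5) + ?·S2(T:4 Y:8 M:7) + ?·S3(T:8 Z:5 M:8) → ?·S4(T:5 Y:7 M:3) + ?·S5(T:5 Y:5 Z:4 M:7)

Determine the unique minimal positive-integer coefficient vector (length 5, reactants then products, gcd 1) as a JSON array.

Coefficients: [3, 6, 1, 5, 5]

T: 3·6+6·4+1·8 = 50 | 5·5+5·5 = 50
Y: 3·4+6·8+1·0 = 60 | 5·7+5·5 = 60
Z: 3·5+6·0+1·5 = 20 | 5·0+5·4 = 20
M: 3·0+6·7+1·8 = 50 | 5·3+5·7 = 50
gcd(3,6,1,5,5) = 1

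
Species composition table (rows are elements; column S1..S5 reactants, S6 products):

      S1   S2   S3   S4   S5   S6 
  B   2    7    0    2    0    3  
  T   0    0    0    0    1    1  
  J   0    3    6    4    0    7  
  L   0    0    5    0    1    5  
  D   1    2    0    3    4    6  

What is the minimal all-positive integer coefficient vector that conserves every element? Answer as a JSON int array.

B: 2·2+1·7+4·0+2·2+5·0 = 15 | 5·3 = 15
T: 2·0+1·0+4·0+2·0+5·1 = 5 | 5·1 = 5
J: 2·0+1·3+4·6+2·4+5·0 = 35 | 5·7 = 35
L: 2·0+1·0+4·5+2·0+5·1 = 25 | 5·5 = 25
D: 2·1+1·2+4·0+2·3+5·4 = 30 | 5·6 = 30
gcd(2,1,4,2,5,5) = 1

Coefficients: [2, 1, 4, 2, 5, 5]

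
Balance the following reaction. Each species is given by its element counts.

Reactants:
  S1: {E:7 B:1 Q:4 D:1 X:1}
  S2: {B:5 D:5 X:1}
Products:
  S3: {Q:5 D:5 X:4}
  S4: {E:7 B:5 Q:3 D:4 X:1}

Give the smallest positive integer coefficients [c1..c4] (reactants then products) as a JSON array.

Coefficients: [5, 4, 1, 5]

E: 5·7+4·0 = 35 | 1·0+5·7 = 35
B: 5·1+4·5 = 25 | 1·0+5·5 = 25
Q: 5·4+4·0 = 20 | 1·5+5·3 = 20
D: 5·1+4·5 = 25 | 1·5+5·4 = 25
X: 5·1+4·1 = 9 | 1·4+5·1 = 9
gcd(5,4,1,5) = 1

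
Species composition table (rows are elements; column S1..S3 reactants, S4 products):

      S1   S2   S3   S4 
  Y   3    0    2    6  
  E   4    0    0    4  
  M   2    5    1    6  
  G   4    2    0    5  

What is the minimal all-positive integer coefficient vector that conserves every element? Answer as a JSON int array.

Y: 2·3+1·0+3·2 = 12 | 2·6 = 12
E: 2·4+1·0+3·0 = 8 | 2·4 = 8
M: 2·2+1·5+3·1 = 12 | 2·6 = 12
G: 2·4+1·2+3·0 = 10 | 2·5 = 10
gcd(2,1,3,2) = 1

Coefficients: [2, 1, 3, 2]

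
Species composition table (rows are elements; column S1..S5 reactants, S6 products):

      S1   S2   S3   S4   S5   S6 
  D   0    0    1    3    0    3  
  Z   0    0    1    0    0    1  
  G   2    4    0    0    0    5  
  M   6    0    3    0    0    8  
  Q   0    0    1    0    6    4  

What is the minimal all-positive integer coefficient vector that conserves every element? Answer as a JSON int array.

Coefficients: [5, 5, 6, 4, 3, 6]

D: 5·0+5·0+6·1+4·3+3·0 = 18 | 6·3 = 18
Z: 5·0+5·0+6·1+4·0+3·0 = 6 | 6·1 = 6
G: 5·2+5·4+6·0+4·0+3·0 = 30 | 6·5 = 30
M: 5·6+5·0+6·3+4·0+3·0 = 48 | 6·8 = 48
Q: 5·0+5·0+6·1+4·0+3·6 = 24 | 6·4 = 24
gcd(5,5,6,4,3,6) = 1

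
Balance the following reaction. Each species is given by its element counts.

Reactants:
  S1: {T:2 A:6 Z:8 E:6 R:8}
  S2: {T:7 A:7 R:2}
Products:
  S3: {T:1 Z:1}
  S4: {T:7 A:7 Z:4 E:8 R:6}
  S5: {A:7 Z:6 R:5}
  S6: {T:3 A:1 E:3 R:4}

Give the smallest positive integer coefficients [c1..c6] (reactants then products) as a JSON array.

Coefficients: [5, 3, 4, 3, 4, 2]

T: 5·2+3·7 = 31 | 4·1+3·7+4·0+2·3 = 31
A: 5·6+3·7 = 51 | 4·0+3·7+4·7+2·1 = 51
Z: 5·8+3·0 = 40 | 4·1+3·4+4·6+2·0 = 40
E: 5·6+3·0 = 30 | 4·0+3·8+4·0+2·3 = 30
R: 5·8+3·2 = 46 | 4·0+3·6+4·5+2·4 = 46
gcd(5,3,4,3,4,2) = 1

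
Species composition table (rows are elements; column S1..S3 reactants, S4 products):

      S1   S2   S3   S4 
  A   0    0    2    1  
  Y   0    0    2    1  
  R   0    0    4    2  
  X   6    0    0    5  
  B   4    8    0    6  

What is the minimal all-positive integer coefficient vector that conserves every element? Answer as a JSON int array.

Coefficients: [5, 2, 3, 6]

A: 5·0+2·0+3·2 = 6 | 6·1 = 6
Y: 5·0+2·0+3·2 = 6 | 6·1 = 6
R: 5·0+2·0+3·4 = 12 | 6·2 = 12
X: 5·6+2·0+3·0 = 30 | 6·5 = 30
B: 5·4+2·8+3·0 = 36 | 6·6 = 36
gcd(5,2,3,6) = 1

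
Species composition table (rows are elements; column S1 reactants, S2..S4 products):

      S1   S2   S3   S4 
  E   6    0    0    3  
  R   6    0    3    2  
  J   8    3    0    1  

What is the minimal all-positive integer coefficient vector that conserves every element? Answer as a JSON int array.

E: 3·6 = 18 | 6·0+2·0+6·3 = 18
R: 3·6 = 18 | 6·0+2·3+6·2 = 18
J: 3·8 = 24 | 6·3+2·0+6·1 = 24
gcd(3,6,2,6) = 1

Coefficients: [3, 6, 2, 6]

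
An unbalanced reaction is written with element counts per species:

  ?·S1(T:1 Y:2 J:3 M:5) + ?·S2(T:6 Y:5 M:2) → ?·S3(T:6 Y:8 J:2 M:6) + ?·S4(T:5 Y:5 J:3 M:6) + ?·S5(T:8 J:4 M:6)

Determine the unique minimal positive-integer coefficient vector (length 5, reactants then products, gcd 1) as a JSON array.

Coefficients: [6, 6, 4, 2, 1]

T: 6·1+6·6 = 42 | 4·6+2·5+1·8 = 42
Y: 6·2+6·5 = 42 | 4·8+2·5+1·0 = 42
J: 6·3+6·0 = 18 | 4·2+2·3+1·4 = 18
M: 6·5+6·2 = 42 | 4·6+2·6+1·6 = 42
gcd(6,6,4,2,1) = 1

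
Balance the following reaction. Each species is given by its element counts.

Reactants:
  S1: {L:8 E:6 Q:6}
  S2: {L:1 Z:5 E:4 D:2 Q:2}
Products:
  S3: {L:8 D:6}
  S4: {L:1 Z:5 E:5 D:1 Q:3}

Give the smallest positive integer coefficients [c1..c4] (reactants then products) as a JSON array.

Coefficients: [1, 6, 1, 6]

L: 1·8+6·1 = 14 | 1·8+6·1 = 14
Z: 1·0+6·5 = 30 | 1·0+6·5 = 30
E: 1·6+6·4 = 30 | 1·0+6·5 = 30
D: 1·0+6·2 = 12 | 1·6+6·1 = 12
Q: 1·6+6·2 = 18 | 1·0+6·3 = 18
gcd(1,6,1,6) = 1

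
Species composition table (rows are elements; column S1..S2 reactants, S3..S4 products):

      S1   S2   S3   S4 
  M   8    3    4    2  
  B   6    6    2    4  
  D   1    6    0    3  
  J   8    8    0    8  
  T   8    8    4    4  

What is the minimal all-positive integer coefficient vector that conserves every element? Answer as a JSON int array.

M: 3·8+2·3 = 30 | 5·4+5·2 = 30
B: 3·6+2·6 = 30 | 5·2+5·4 = 30
D: 3·1+2·6 = 15 | 5·0+5·3 = 15
J: 3·8+2·8 = 40 | 5·0+5·8 = 40
T: 3·8+2·8 = 40 | 5·4+5·4 = 40
gcd(3,2,5,5) = 1

Coefficients: [3, 2, 5, 5]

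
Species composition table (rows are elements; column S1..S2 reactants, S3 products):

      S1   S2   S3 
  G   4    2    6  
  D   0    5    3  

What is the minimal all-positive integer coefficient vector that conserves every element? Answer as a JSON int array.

G: 6·4+3·2 = 30 | 5·6 = 30
D: 6·0+3·5 = 15 | 5·3 = 15
gcd(6,3,5) = 1

Coefficients: [6, 3, 5]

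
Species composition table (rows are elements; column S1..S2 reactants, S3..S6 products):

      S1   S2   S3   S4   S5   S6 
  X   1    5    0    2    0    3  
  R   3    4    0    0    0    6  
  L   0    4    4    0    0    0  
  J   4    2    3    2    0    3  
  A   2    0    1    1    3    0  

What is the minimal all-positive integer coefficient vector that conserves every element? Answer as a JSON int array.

X: 6·1+3·5 = 21 | 3·0+3·2+2·0+5·3 = 21
R: 6·3+3·4 = 30 | 3·0+3·0+2·0+5·6 = 30
L: 6·0+3·4 = 12 | 3·4+3·0+2·0+5·0 = 12
J: 6·4+3·2 = 30 | 3·3+3·2+2·0+5·3 = 30
A: 6·2+3·0 = 12 | 3·1+3·1+2·3+5·0 = 12
gcd(6,3,3,3,2,5) = 1

Coefficients: [6, 3, 3, 3, 2, 5]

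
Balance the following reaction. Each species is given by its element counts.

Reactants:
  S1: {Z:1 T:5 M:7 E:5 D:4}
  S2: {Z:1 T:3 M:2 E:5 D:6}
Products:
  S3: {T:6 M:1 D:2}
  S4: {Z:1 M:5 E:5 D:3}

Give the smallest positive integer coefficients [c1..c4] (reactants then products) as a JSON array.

Z: 3·1+1·1 = 4 | 3·0+4·1 = 4
T: 3·5+1·3 = 18 | 3·6+4·0 = 18
M: 3·7+1·2 = 23 | 3·1+4·5 = 23
E: 3·5+1·5 = 20 | 3·0+4·5 = 20
D: 3·4+1·6 = 18 | 3·2+4·3 = 18
gcd(3,1,3,4) = 1

Coefficients: [3, 1, 3, 4]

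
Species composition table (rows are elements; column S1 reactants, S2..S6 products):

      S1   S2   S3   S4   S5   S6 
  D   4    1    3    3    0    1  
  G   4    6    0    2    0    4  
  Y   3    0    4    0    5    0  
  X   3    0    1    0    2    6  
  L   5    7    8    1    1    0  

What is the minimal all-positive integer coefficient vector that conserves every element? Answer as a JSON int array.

D: 6·4 = 24 | 1·1+2·3+5·3+2·0+2·1 = 24
G: 6·4 = 24 | 1·6+2·0+5·2+2·0+2·4 = 24
Y: 6·3 = 18 | 1·0+2·4+5·0+2·5+2·0 = 18
X: 6·3 = 18 | 1·0+2·1+5·0+2·2+2·6 = 18
L: 6·5 = 30 | 1·7+2·8+5·1+2·1+2·0 = 30
gcd(6,1,2,5,2,2) = 1

Coefficients: [6, 1, 2, 5, 2, 2]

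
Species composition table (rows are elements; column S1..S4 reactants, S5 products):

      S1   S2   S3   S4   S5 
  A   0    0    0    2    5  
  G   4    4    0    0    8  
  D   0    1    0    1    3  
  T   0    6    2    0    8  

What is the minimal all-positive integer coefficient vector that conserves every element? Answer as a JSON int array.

A: 3·0+1·0+5·0+5·2 = 10 | 2·5 = 10
G: 3·4+1·4+5·0+5·0 = 16 | 2·8 = 16
D: 3·0+1·1+5·0+5·1 = 6 | 2·3 = 6
T: 3·0+1·6+5·2+5·0 = 16 | 2·8 = 16
gcd(3,1,5,5,2) = 1

Coefficients: [3, 1, 5, 5, 2]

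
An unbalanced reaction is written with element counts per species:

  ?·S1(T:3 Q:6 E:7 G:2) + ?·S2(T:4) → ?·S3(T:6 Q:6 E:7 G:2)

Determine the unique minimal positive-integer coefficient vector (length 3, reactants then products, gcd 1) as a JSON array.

T: 4·3+3·4 = 24 | 4·6 = 24
Q: 4·6+3·0 = 24 | 4·6 = 24
E: 4·7+3·0 = 28 | 4·7 = 28
G: 4·2+3·0 = 8 | 4·2 = 8
gcd(4,3,4) = 1

Coefficients: [4, 3, 4]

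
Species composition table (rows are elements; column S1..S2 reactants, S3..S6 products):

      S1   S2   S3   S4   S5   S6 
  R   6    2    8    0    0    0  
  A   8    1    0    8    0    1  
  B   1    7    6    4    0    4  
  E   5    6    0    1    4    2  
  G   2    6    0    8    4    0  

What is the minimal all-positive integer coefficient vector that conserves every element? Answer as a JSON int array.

Coefficients: [1, 5, 2, 1, 6, 5]

R: 1·6+5·2 = 16 | 2·8+1·0+6·0+5·0 = 16
A: 1·8+5·1 = 13 | 2·0+1·8+6·0+5·1 = 13
B: 1·1+5·7 = 36 | 2·6+1·4+6·0+5·4 = 36
E: 1·5+5·6 = 35 | 2·0+1·1+6·4+5·2 = 35
G: 1·2+5·6 = 32 | 2·0+1·8+6·4+5·0 = 32
gcd(1,5,2,1,6,5) = 1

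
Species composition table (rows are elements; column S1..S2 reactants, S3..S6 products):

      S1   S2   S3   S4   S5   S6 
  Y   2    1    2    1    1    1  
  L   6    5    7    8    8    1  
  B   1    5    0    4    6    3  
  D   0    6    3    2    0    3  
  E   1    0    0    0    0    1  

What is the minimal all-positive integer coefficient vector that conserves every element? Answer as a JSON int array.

Coefficients: [6, 6, 4, 3, 1, 6]

Y: 6·2+6·1 = 18 | 4·2+3·1+1·1+6·1 = 18
L: 6·6+6·5 = 66 | 4·7+3·8+1·8+6·1 = 66
B: 6·1+6·5 = 36 | 4·0+3·4+1·6+6·3 = 36
D: 6·0+6·6 = 36 | 4·3+3·2+1·0+6·3 = 36
E: 6·1+6·0 = 6 | 4·0+3·0+1·0+6·1 = 6
gcd(6,6,4,3,1,6) = 1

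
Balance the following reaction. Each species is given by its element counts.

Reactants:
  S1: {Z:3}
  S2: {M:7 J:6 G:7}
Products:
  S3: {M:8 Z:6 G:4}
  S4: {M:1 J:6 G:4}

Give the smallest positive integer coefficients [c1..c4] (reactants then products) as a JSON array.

Coefficients: [6, 4, 3, 4]

M: 6·0+4·7 = 28 | 3·8+4·1 = 28
J: 6·0+4·6 = 24 | 3·0+4·6 = 24
Z: 6·3+4·0 = 18 | 3·6+4·0 = 18
G: 6·0+4·7 = 28 | 3·4+4·4 = 28
gcd(6,4,3,4) = 1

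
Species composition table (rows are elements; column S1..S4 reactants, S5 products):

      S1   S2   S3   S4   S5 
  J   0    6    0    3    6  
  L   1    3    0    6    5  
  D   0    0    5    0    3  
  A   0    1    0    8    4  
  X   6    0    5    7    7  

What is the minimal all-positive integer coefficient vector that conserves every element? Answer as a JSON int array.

Coefficients: [1, 4, 3, 2, 5]

J: 1·0+4·6+3·0+2·3 = 30 | 5·6 = 30
L: 1·1+4·3+3·0+2·6 = 25 | 5·5 = 25
D: 1·0+4·0+3·5+2·0 = 15 | 5·3 = 15
A: 1·0+4·1+3·0+2·8 = 20 | 5·4 = 20
X: 1·6+4·0+3·5+2·7 = 35 | 5·7 = 35
gcd(1,4,3,2,5) = 1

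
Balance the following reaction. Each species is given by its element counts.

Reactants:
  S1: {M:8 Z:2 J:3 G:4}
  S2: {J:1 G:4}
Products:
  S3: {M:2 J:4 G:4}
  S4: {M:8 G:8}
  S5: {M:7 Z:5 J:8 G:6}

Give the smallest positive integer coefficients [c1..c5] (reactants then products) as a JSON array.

Coefficients: [5, 5, 1, 3, 2]

M: 5·8+5·0 = 40 | 1·2+3·8+2·7 = 40
Z: 5·2+5·0 = 10 | 1·0+3·0+2·5 = 10
J: 5·3+5·1 = 20 | 1·4+3·0+2·8 = 20
G: 5·4+5·4 = 40 | 1·4+3·8+2·6 = 40
gcd(5,5,1,3,2) = 1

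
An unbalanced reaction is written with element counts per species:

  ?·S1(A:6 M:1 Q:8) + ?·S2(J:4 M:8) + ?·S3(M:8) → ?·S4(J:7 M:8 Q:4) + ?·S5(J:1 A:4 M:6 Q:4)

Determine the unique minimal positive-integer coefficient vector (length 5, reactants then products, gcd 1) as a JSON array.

Coefficients: [4, 5, 1, 2, 6]

J: 4·0+5·4+1·0 = 20 | 2·7+6·1 = 20
A: 4·6+5·0+1·0 = 24 | 2·0+6·4 = 24
M: 4·1+5·8+1·8 = 52 | 2·8+6·6 = 52
Q: 4·8+5·0+1·0 = 32 | 2·4+6·4 = 32
gcd(4,5,1,2,6) = 1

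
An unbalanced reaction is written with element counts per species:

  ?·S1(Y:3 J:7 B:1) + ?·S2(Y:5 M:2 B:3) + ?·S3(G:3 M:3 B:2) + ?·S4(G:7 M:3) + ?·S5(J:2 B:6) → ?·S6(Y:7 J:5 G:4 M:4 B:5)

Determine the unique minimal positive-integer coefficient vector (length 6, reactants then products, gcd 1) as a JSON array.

Y: 4·3+6·5+1·0+3·0+1·0 = 42 | 6·7 = 42
J: 4·7+6·0+1·0+3·0+1·2 = 30 | 6·5 = 30
G: 4·0+6·0+1·3+3·7+1·0 = 24 | 6·4 = 24
M: 4·0+6·2+1·3+3·3+1·0 = 24 | 6·4 = 24
B: 4·1+6·3+1·2+3·0+1·6 = 30 | 6·5 = 30
gcd(4,6,1,3,1,6) = 1

Coefficients: [4, 6, 1, 3, 1, 6]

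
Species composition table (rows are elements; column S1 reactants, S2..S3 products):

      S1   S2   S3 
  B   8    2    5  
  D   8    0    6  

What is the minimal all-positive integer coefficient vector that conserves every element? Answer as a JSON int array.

B: 3·8 = 24 | 2·2+4·5 = 24
D: 3·8 = 24 | 2·0+4·6 = 24
gcd(3,2,4) = 1

Coefficients: [3, 2, 4]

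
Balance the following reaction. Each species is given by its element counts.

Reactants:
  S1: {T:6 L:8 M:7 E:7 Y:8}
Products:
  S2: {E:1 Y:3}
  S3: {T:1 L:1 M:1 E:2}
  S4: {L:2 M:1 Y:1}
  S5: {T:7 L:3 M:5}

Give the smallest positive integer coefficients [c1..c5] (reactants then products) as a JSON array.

Coefficients: [2, 4, 5, 4, 1]

T: 2·6 = 12 | 4·0+5·1+4·0+1·7 = 12
L: 2·8 = 16 | 4·0+5·1+4·2+1·3 = 16
M: 2·7 = 14 | 4·0+5·1+4·1+1·5 = 14
E: 2·7 = 14 | 4·1+5·2+4·0+1·0 = 14
Y: 2·8 = 16 | 4·3+5·0+4·1+1·0 = 16
gcd(2,4,5,4,1) = 1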